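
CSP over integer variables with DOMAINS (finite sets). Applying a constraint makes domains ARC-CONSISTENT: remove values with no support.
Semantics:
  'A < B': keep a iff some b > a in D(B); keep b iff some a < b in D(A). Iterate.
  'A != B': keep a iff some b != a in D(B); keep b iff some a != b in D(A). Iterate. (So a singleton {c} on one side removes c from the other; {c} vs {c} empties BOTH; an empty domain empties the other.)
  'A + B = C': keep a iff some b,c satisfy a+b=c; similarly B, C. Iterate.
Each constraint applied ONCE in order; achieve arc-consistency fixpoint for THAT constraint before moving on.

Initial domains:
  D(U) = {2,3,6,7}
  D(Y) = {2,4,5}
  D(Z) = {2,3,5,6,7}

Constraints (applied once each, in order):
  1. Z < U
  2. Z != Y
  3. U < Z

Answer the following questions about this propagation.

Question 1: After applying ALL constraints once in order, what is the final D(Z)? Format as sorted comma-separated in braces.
Answer: {5,6}

Derivation:
Constraint 1 (Z < U) on D(Z)={2,3,5,6,7} D(U)={2,3,6,7}: Z {2,3,5,6,7}->{2,3,5,6}; U {2,3,6,7}->{3,6,7}
Constraint 2 (Z != Y) on D(Z)={2,3,5,6} D(Y)={2,4,5}: no change
Constraint 3 (U < Z) on D(U)={3,6,7} D(Z)={2,3,5,6}: U {3,6,7}->{3}; Z {2,3,5,6}->{5,6}
So after all 3 constraints: D(Z) = {5,6}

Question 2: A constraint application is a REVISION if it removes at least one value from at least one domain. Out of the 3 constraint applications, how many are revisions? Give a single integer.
Constraint 1 (Z < U) on D(Z)={2,3,5,6,7} D(U)={2,3,6,7}: Z {2,3,5,6,7}->{2,3,5,6}; U {2,3,6,7}->{3,6,7} => REVISION
Constraint 2 (Z != Y) on D(Z)={2,3,5,6} D(Y)={2,4,5}: no change => not a revision
Constraint 3 (U < Z) on D(U)={3,6,7} D(Z)={2,3,5,6}: U {3,6,7}->{3}; Z {2,3,5,6}->{5,6} => REVISION
Total revisions = 2

Answer: 2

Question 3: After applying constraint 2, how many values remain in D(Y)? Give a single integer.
Answer: 3

Derivation:
Constraint 1 (Z < U) on D(Z)={2,3,5,6,7} D(U)={2,3,6,7}: Z {2,3,5,6,7}->{2,3,5,6}; U {2,3,6,7}->{3,6,7}
Constraint 2 (Z != Y) on D(Z)={2,3,5,6} D(Y)={2,4,5}: no change
So after constraint 2: D(Y)={2,4,5}, size = 3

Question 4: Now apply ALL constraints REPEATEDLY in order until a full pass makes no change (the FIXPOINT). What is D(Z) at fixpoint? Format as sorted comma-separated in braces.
pass 0 (initial): D(Z)={2,3,5,6,7}
pass 1: U {2,3,6,7}->{3}; Z {2,3,5,6,7}->{5,6}
pass 2: U {3}->{}; Y {2,4,5}->{}; Z {5,6}->{}
pass 3: no change
Fixpoint after 3 passes: D(Z) = {}

Answer: {}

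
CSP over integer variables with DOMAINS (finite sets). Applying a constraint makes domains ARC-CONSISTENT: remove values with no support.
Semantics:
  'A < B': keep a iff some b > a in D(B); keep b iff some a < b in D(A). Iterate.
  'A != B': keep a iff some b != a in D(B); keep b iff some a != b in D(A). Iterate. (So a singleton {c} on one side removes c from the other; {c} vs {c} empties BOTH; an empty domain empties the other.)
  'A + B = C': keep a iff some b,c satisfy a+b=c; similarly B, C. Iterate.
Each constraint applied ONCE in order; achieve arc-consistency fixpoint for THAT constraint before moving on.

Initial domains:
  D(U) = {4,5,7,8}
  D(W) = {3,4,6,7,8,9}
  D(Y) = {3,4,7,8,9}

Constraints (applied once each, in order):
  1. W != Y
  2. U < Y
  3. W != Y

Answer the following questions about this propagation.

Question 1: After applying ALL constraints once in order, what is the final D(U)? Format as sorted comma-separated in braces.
Constraint 1 (W != Y) on D(W)={3,4,6,7,8,9} D(Y)={3,4,7,8,9}: no change
Constraint 2 (U < Y) on D(U)={4,5,7,8} D(Y)={3,4,7,8,9}: Y {3,4,7,8,9}->{7,8,9}
Constraint 3 (W != Y) on D(W)={3,4,6,7,8,9} D(Y)={7,8,9}: no change
So after all 3 constraints: D(U) = {4,5,7,8}

Answer: {4,5,7,8}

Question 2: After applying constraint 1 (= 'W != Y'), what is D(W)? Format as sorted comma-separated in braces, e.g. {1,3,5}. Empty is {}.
Constraint 1 (W != Y) on D(W)={3,4,6,7,8,9} D(Y)={3,4,7,8,9}: no change
So after constraint 1: D(W) = {3,4,6,7,8,9}

Answer: {3,4,6,7,8,9}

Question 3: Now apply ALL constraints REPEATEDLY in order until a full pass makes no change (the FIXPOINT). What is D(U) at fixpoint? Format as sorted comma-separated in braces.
pass 0 (initial): D(U)={4,5,7,8}
pass 1: Y {3,4,7,8,9}->{7,8,9}
pass 2: no change
Fixpoint after 2 passes: D(U) = {4,5,7,8}

Answer: {4,5,7,8}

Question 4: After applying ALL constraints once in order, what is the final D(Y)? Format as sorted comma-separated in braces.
Answer: {7,8,9}

Derivation:
Constraint 1 (W != Y) on D(W)={3,4,6,7,8,9} D(Y)={3,4,7,8,9}: no change
Constraint 2 (U < Y) on D(U)={4,5,7,8} D(Y)={3,4,7,8,9}: Y {3,4,7,8,9}->{7,8,9}
Constraint 3 (W != Y) on D(W)={3,4,6,7,8,9} D(Y)={7,8,9}: no change
So after all 3 constraints: D(Y) = {7,8,9}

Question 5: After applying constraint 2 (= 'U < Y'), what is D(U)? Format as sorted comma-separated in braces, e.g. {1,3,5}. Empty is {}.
Constraint 1 (W != Y) on D(W)={3,4,6,7,8,9} D(Y)={3,4,7,8,9}: no change
Constraint 2 (U < Y) on D(U)={4,5,7,8} D(Y)={3,4,7,8,9}: Y {3,4,7,8,9}->{7,8,9}
So after constraint 2: D(U) = {4,5,7,8}

Answer: {4,5,7,8}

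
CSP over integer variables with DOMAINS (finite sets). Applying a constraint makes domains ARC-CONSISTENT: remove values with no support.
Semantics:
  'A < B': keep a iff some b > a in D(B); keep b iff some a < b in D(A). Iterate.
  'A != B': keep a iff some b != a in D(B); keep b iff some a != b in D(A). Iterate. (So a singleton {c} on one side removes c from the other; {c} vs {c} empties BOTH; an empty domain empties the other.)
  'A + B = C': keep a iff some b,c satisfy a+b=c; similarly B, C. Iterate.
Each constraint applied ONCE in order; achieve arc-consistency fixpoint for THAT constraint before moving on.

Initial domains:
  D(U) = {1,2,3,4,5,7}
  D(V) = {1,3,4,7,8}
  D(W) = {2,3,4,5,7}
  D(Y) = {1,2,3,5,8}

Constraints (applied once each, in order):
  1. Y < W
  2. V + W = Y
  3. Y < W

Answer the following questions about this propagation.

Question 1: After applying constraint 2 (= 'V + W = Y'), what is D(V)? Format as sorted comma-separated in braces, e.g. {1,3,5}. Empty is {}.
Answer: {1,3}

Derivation:
Constraint 1 (Y < W) on D(Y)={1,2,3,5,8} D(W)={2,3,4,5,7}: Y {1,2,3,5,8}->{1,2,3,5}
Constraint 2 (V + W = Y) on D(V)={1,3,4,7,8} D(W)={2,3,4,5,7} D(Y)={1,2,3,5}: V {1,3,4,7,8}->{1,3}; W {2,3,4,5,7}->{2,4}; Y {1,2,3,5}->{3,5}
So after constraint 2: D(V) = {1,3}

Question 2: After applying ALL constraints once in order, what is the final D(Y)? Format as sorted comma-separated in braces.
Constraint 1 (Y < W) on D(Y)={1,2,3,5,8} D(W)={2,3,4,5,7}: Y {1,2,3,5,8}->{1,2,3,5}
Constraint 2 (V + W = Y) on D(V)={1,3,4,7,8} D(W)={2,3,4,5,7} D(Y)={1,2,3,5}: V {1,3,4,7,8}->{1,3}; W {2,3,4,5,7}->{2,4}; Y {1,2,3,5}->{3,5}
Constraint 3 (Y < W) on D(Y)={3,5} D(W)={2,4}: Y {3,5}->{3}; W {2,4}->{4}
So after all 3 constraints: D(Y) = {3}

Answer: {3}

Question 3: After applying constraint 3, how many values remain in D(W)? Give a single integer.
Answer: 1

Derivation:
Constraint 1 (Y < W) on D(Y)={1,2,3,5,8} D(W)={2,3,4,5,7}: Y {1,2,3,5,8}->{1,2,3,5}
Constraint 2 (V + W = Y) on D(V)={1,3,4,7,8} D(W)={2,3,4,5,7} D(Y)={1,2,3,5}: V {1,3,4,7,8}->{1,3}; W {2,3,4,5,7}->{2,4}; Y {1,2,3,5}->{3,5}
Constraint 3 (Y < W) on D(Y)={3,5} D(W)={2,4}: Y {3,5}->{3}; W {2,4}->{4}
So after constraint 3: D(W)={4}, size = 1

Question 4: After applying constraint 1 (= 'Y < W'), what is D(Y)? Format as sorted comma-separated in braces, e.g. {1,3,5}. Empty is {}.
Constraint 1 (Y < W) on D(Y)={1,2,3,5,8} D(W)={2,3,4,5,7}: Y {1,2,3,5,8}->{1,2,3,5}
So after constraint 1: D(Y) = {1,2,3,5}

Answer: {1,2,3,5}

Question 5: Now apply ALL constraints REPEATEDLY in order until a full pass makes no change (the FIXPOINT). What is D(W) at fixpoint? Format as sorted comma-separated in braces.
Answer: {}

Derivation:
pass 0 (initial): D(W)={2,3,4,5,7}
pass 1: V {1,3,4,7,8}->{1,3}; W {2,3,4,5,7}->{4}; Y {1,2,3,5,8}->{3}
pass 2: V {1,3}->{}; W {4}->{}; Y {3}->{}
pass 3: no change
Fixpoint after 3 passes: D(W) = {}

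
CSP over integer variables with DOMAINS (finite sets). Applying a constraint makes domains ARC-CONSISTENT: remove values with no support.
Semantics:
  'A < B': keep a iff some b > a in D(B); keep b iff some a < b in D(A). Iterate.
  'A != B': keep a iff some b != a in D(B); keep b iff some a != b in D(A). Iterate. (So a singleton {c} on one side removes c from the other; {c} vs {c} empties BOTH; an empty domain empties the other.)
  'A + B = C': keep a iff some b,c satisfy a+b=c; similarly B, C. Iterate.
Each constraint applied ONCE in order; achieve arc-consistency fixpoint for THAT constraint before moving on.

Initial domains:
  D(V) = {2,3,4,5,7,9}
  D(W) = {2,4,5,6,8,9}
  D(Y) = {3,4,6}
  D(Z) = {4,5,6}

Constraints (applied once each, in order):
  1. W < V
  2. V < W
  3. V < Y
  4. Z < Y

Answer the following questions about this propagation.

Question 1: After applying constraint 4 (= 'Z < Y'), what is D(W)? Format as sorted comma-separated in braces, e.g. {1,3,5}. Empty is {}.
Constraint 1 (W < V) on D(W)={2,4,5,6,8,9} D(V)={2,3,4,5,7,9}: W {2,4,5,6,8,9}->{2,4,5,6,8}; V {2,3,4,5,7,9}->{3,4,5,7,9}
Constraint 2 (V < W) on D(V)={3,4,5,7,9} D(W)={2,4,5,6,8}: V {3,4,5,7,9}->{3,4,5,7}; W {2,4,5,6,8}->{4,5,6,8}
Constraint 3 (V < Y) on D(V)={3,4,5,7} D(Y)={3,4,6}: V {3,4,5,7}->{3,4,5}; Y {3,4,6}->{4,6}
Constraint 4 (Z < Y) on D(Z)={4,5,6} D(Y)={4,6}: Z {4,5,6}->{4,5}; Y {4,6}->{6}
So after constraint 4: D(W) = {4,5,6,8}

Answer: {4,5,6,8}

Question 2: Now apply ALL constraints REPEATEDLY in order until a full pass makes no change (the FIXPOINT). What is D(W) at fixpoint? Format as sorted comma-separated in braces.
Answer: {}

Derivation:
pass 0 (initial): D(W)={2,4,5,6,8,9}
pass 1: V {2,3,4,5,7,9}->{3,4,5}; W {2,4,5,6,8,9}->{4,5,6,8}; Y {3,4,6}->{6}; Z {4,5,6}->{4,5}
pass 2: V {3,4,5}->{}; W {4,5,6,8}->{}; Y {6}->{}; Z {4,5}->{}
pass 3: no change
Fixpoint after 3 passes: D(W) = {}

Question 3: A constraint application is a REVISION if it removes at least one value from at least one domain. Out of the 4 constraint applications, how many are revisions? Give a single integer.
Answer: 4

Derivation:
Constraint 1 (W < V) on D(W)={2,4,5,6,8,9} D(V)={2,3,4,5,7,9}: W {2,4,5,6,8,9}->{2,4,5,6,8}; V {2,3,4,5,7,9}->{3,4,5,7,9} => REVISION
Constraint 2 (V < W) on D(V)={3,4,5,7,9} D(W)={2,4,5,6,8}: V {3,4,5,7,9}->{3,4,5,7}; W {2,4,5,6,8}->{4,5,6,8} => REVISION
Constraint 3 (V < Y) on D(V)={3,4,5,7} D(Y)={3,4,6}: V {3,4,5,7}->{3,4,5}; Y {3,4,6}->{4,6} => REVISION
Constraint 4 (Z < Y) on D(Z)={4,5,6} D(Y)={4,6}: Z {4,5,6}->{4,5}; Y {4,6}->{6} => REVISION
Total revisions = 4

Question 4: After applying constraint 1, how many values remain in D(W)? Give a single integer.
Constraint 1 (W < V) on D(W)={2,4,5,6,8,9} D(V)={2,3,4,5,7,9}: W {2,4,5,6,8,9}->{2,4,5,6,8}; V {2,3,4,5,7,9}->{3,4,5,7,9}
So after constraint 1: D(W)={2,4,5,6,8}, size = 5

Answer: 5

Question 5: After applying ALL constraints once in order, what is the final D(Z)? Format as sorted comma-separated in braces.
Constraint 1 (W < V) on D(W)={2,4,5,6,8,9} D(V)={2,3,4,5,7,9}: W {2,4,5,6,8,9}->{2,4,5,6,8}; V {2,3,4,5,7,9}->{3,4,5,7,9}
Constraint 2 (V < W) on D(V)={3,4,5,7,9} D(W)={2,4,5,6,8}: V {3,4,5,7,9}->{3,4,5,7}; W {2,4,5,6,8}->{4,5,6,8}
Constraint 3 (V < Y) on D(V)={3,4,5,7} D(Y)={3,4,6}: V {3,4,5,7}->{3,4,5}; Y {3,4,6}->{4,6}
Constraint 4 (Z < Y) on D(Z)={4,5,6} D(Y)={4,6}: Z {4,5,6}->{4,5}; Y {4,6}->{6}
So after all 4 constraints: D(Z) = {4,5}

Answer: {4,5}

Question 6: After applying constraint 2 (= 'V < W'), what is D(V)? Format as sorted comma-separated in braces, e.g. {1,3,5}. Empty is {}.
Answer: {3,4,5,7}

Derivation:
Constraint 1 (W < V) on D(W)={2,4,5,6,8,9} D(V)={2,3,4,5,7,9}: W {2,4,5,6,8,9}->{2,4,5,6,8}; V {2,3,4,5,7,9}->{3,4,5,7,9}
Constraint 2 (V < W) on D(V)={3,4,5,7,9} D(W)={2,4,5,6,8}: V {3,4,5,7,9}->{3,4,5,7}; W {2,4,5,6,8}->{4,5,6,8}
So after constraint 2: D(V) = {3,4,5,7}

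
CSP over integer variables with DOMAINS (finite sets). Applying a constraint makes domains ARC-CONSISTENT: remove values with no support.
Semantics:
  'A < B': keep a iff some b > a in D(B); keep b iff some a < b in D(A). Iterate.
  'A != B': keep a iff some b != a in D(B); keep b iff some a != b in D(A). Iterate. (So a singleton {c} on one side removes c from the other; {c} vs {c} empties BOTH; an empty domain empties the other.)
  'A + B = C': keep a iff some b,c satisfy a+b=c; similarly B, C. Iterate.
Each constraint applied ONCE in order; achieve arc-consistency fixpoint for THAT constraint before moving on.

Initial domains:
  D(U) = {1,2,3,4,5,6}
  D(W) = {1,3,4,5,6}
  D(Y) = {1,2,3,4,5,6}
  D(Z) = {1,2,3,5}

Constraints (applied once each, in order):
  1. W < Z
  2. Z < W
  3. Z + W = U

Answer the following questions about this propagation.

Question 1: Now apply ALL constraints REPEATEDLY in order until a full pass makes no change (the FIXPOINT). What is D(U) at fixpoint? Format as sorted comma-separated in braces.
Answer: {}

Derivation:
pass 0 (initial): D(U)={1,2,3,4,5,6}
pass 1: U {1,2,3,4,5,6}->{5,6}; W {1,3,4,5,6}->{3,4}; Z {1,2,3,5}->{2,3}
pass 2: U {5,6}->{}; W {3,4}->{}; Z {2,3}->{}
pass 3: no change
Fixpoint after 3 passes: D(U) = {}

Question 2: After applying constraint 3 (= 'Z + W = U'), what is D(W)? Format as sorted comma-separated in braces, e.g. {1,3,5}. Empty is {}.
Constraint 1 (W < Z) on D(W)={1,3,4,5,6} D(Z)={1,2,3,5}: W {1,3,4,5,6}->{1,3,4}; Z {1,2,3,5}->{2,3,5}
Constraint 2 (Z < W) on D(Z)={2,3,5} D(W)={1,3,4}: Z {2,3,5}->{2,3}; W {1,3,4}->{3,4}
Constraint 3 (Z + W = U) on D(Z)={2,3} D(W)={3,4} D(U)={1,2,3,4,5,6}: U {1,2,3,4,5,6}->{5,6}
So after constraint 3: D(W) = {3,4}

Answer: {3,4}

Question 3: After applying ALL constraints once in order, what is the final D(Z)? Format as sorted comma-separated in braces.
Answer: {2,3}

Derivation:
Constraint 1 (W < Z) on D(W)={1,3,4,5,6} D(Z)={1,2,3,5}: W {1,3,4,5,6}->{1,3,4}; Z {1,2,3,5}->{2,3,5}
Constraint 2 (Z < W) on D(Z)={2,3,5} D(W)={1,3,4}: Z {2,3,5}->{2,3}; W {1,3,4}->{3,4}
Constraint 3 (Z + W = U) on D(Z)={2,3} D(W)={3,4} D(U)={1,2,3,4,5,6}: U {1,2,3,4,5,6}->{5,6}
So after all 3 constraints: D(Z) = {2,3}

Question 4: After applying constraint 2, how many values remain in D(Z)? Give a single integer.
Answer: 2

Derivation:
Constraint 1 (W < Z) on D(W)={1,3,4,5,6} D(Z)={1,2,3,5}: W {1,3,4,5,6}->{1,3,4}; Z {1,2,3,5}->{2,3,5}
Constraint 2 (Z < W) on D(Z)={2,3,5} D(W)={1,3,4}: Z {2,3,5}->{2,3}; W {1,3,4}->{3,4}
So after constraint 2: D(Z)={2,3}, size = 2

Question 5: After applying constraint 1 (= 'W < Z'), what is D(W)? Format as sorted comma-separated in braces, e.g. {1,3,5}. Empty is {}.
Constraint 1 (W < Z) on D(W)={1,3,4,5,6} D(Z)={1,2,3,5}: W {1,3,4,5,6}->{1,3,4}; Z {1,2,3,5}->{2,3,5}
So after constraint 1: D(W) = {1,3,4}

Answer: {1,3,4}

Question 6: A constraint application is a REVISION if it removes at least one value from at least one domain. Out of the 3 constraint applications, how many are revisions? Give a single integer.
Constraint 1 (W < Z) on D(W)={1,3,4,5,6} D(Z)={1,2,3,5}: W {1,3,4,5,6}->{1,3,4}; Z {1,2,3,5}->{2,3,5} => REVISION
Constraint 2 (Z < W) on D(Z)={2,3,5} D(W)={1,3,4}: Z {2,3,5}->{2,3}; W {1,3,4}->{3,4} => REVISION
Constraint 3 (Z + W = U) on D(Z)={2,3} D(W)={3,4} D(U)={1,2,3,4,5,6}: U {1,2,3,4,5,6}->{5,6} => REVISION
Total revisions = 3

Answer: 3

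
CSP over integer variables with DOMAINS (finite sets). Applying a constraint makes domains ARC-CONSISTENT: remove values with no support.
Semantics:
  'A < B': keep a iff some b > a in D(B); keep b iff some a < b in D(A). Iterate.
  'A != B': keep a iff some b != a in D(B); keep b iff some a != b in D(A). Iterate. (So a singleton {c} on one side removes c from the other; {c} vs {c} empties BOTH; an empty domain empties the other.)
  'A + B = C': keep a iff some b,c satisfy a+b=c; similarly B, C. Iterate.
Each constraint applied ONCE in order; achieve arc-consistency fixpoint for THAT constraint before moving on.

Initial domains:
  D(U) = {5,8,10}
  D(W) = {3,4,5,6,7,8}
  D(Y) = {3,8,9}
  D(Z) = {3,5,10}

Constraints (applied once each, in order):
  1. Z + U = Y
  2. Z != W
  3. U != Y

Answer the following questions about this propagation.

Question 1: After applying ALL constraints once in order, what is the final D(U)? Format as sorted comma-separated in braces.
Constraint 1 (Z + U = Y) on D(Z)={3,5,10} D(U)={5,8,10} D(Y)={3,8,9}: Z {3,5,10}->{3}; U {5,8,10}->{5}; Y {3,8,9}->{8}
Constraint 2 (Z != W) on D(Z)={3} D(W)={3,4,5,6,7,8}: W {3,4,5,6,7,8}->{4,5,6,7,8}
Constraint 3 (U != Y) on D(U)={5} D(Y)={8}: no change
So after all 3 constraints: D(U) = {5}

Answer: {5}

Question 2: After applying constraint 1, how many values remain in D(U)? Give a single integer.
Answer: 1

Derivation:
Constraint 1 (Z + U = Y) on D(Z)={3,5,10} D(U)={5,8,10} D(Y)={3,8,9}: Z {3,5,10}->{3}; U {5,8,10}->{5}; Y {3,8,9}->{8}
So after constraint 1: D(U)={5}, size = 1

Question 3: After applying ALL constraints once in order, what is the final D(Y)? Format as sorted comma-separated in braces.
Answer: {8}

Derivation:
Constraint 1 (Z + U = Y) on D(Z)={3,5,10} D(U)={5,8,10} D(Y)={3,8,9}: Z {3,5,10}->{3}; U {5,8,10}->{5}; Y {3,8,9}->{8}
Constraint 2 (Z != W) on D(Z)={3} D(W)={3,4,5,6,7,8}: W {3,4,5,6,7,8}->{4,5,6,7,8}
Constraint 3 (U != Y) on D(U)={5} D(Y)={8}: no change
So after all 3 constraints: D(Y) = {8}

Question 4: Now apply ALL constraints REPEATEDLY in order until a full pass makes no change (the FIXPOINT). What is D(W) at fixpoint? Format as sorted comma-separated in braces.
Answer: {4,5,6,7,8}

Derivation:
pass 0 (initial): D(W)={3,4,5,6,7,8}
pass 1: U {5,8,10}->{5}; W {3,4,5,6,7,8}->{4,5,6,7,8}; Y {3,8,9}->{8}; Z {3,5,10}->{3}
pass 2: no change
Fixpoint after 2 passes: D(W) = {4,5,6,7,8}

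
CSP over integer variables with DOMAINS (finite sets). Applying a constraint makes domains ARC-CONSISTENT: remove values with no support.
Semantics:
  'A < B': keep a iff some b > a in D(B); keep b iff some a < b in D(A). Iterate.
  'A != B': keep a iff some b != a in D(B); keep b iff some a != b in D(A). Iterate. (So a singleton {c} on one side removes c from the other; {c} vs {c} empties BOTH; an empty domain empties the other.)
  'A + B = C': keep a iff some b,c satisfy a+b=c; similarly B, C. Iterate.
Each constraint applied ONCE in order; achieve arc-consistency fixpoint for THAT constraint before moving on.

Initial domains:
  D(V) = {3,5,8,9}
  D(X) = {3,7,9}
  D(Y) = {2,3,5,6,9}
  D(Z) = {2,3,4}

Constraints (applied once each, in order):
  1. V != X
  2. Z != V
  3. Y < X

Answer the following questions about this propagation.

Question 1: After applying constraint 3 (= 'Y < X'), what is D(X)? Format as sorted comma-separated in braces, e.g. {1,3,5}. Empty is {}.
Answer: {3,7,9}

Derivation:
Constraint 1 (V != X) on D(V)={3,5,8,9} D(X)={3,7,9}: no change
Constraint 2 (Z != V) on D(Z)={2,3,4} D(V)={3,5,8,9}: no change
Constraint 3 (Y < X) on D(Y)={2,3,5,6,9} D(X)={3,7,9}: Y {2,3,5,6,9}->{2,3,5,6}
So after constraint 3: D(X) = {3,7,9}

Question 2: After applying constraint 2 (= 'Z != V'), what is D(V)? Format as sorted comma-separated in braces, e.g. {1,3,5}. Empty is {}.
Answer: {3,5,8,9}

Derivation:
Constraint 1 (V != X) on D(V)={3,5,8,9} D(X)={3,7,9}: no change
Constraint 2 (Z != V) on D(Z)={2,3,4} D(V)={3,5,8,9}: no change
So after constraint 2: D(V) = {3,5,8,9}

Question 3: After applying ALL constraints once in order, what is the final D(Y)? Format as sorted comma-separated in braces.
Constraint 1 (V != X) on D(V)={3,5,8,9} D(X)={3,7,9}: no change
Constraint 2 (Z != V) on D(Z)={2,3,4} D(V)={3,5,8,9}: no change
Constraint 3 (Y < X) on D(Y)={2,3,5,6,9} D(X)={3,7,9}: Y {2,3,5,6,9}->{2,3,5,6}
So after all 3 constraints: D(Y) = {2,3,5,6}

Answer: {2,3,5,6}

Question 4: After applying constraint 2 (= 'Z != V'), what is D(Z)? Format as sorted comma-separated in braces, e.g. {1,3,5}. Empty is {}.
Answer: {2,3,4}

Derivation:
Constraint 1 (V != X) on D(V)={3,5,8,9} D(X)={3,7,9}: no change
Constraint 2 (Z != V) on D(Z)={2,3,4} D(V)={3,5,8,9}: no change
So after constraint 2: D(Z) = {2,3,4}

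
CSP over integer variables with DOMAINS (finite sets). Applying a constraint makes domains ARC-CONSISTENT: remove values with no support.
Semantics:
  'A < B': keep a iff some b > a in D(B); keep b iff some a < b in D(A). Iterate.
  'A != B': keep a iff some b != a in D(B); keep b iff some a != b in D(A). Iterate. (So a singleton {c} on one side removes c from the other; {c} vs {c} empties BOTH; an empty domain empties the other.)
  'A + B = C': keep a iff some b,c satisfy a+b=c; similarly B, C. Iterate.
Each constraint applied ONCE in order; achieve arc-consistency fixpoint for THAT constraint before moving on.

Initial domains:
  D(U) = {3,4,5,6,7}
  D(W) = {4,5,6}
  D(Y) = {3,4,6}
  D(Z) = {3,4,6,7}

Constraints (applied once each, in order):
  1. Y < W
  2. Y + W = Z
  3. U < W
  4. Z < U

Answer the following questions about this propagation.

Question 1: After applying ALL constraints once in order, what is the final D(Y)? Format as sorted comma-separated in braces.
Answer: {3}

Derivation:
Constraint 1 (Y < W) on D(Y)={3,4,6} D(W)={4,5,6}: Y {3,4,6}->{3,4}
Constraint 2 (Y + W = Z) on D(Y)={3,4} D(W)={4,5,6} D(Z)={3,4,6,7}: Y {3,4}->{3}; W {4,5,6}->{4}; Z {3,4,6,7}->{7}
Constraint 3 (U < W) on D(U)={3,4,5,6,7} D(W)={4}: U {3,4,5,6,7}->{3}
Constraint 4 (Z < U) on D(Z)={7} D(U)={3}: Z {7}->{}; U {3}->{}
So after all 4 constraints: D(Y) = {3}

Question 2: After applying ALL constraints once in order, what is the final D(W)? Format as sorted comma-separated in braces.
Constraint 1 (Y < W) on D(Y)={3,4,6} D(W)={4,5,6}: Y {3,4,6}->{3,4}
Constraint 2 (Y + W = Z) on D(Y)={3,4} D(W)={4,5,6} D(Z)={3,4,6,7}: Y {3,4}->{3}; W {4,5,6}->{4}; Z {3,4,6,7}->{7}
Constraint 3 (U < W) on D(U)={3,4,5,6,7} D(W)={4}: U {3,4,5,6,7}->{3}
Constraint 4 (Z < U) on D(Z)={7} D(U)={3}: Z {7}->{}; U {3}->{}
So after all 4 constraints: D(W) = {4}

Answer: {4}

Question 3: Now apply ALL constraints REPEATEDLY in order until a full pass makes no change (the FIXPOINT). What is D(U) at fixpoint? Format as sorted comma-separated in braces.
pass 0 (initial): D(U)={3,4,5,6,7}
pass 1: U {3,4,5,6,7}->{}; W {4,5,6}->{4}; Y {3,4,6}->{3}; Z {3,4,6,7}->{}
pass 2: W {4}->{}; Y {3}->{}
pass 3: no change
Fixpoint after 3 passes: D(U) = {}

Answer: {}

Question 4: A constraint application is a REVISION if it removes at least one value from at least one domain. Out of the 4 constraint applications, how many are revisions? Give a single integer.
Constraint 1 (Y < W) on D(Y)={3,4,6} D(W)={4,5,6}: Y {3,4,6}->{3,4} => REVISION
Constraint 2 (Y + W = Z) on D(Y)={3,4} D(W)={4,5,6} D(Z)={3,4,6,7}: Y {3,4}->{3}; W {4,5,6}->{4}; Z {3,4,6,7}->{7} => REVISION
Constraint 3 (U < W) on D(U)={3,4,5,6,7} D(W)={4}: U {3,4,5,6,7}->{3} => REVISION
Constraint 4 (Z < U) on D(Z)={7} D(U)={3}: Z {7}->{}; U {3}->{} => REVISION
Total revisions = 4

Answer: 4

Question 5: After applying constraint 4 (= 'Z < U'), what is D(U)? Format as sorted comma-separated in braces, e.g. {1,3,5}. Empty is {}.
Answer: {}

Derivation:
Constraint 1 (Y < W) on D(Y)={3,4,6} D(W)={4,5,6}: Y {3,4,6}->{3,4}
Constraint 2 (Y + W = Z) on D(Y)={3,4} D(W)={4,5,6} D(Z)={3,4,6,7}: Y {3,4}->{3}; W {4,5,6}->{4}; Z {3,4,6,7}->{7}
Constraint 3 (U < W) on D(U)={3,4,5,6,7} D(W)={4}: U {3,4,5,6,7}->{3}
Constraint 4 (Z < U) on D(Z)={7} D(U)={3}: Z {7}->{}; U {3}->{}
So after constraint 4: D(U) = {}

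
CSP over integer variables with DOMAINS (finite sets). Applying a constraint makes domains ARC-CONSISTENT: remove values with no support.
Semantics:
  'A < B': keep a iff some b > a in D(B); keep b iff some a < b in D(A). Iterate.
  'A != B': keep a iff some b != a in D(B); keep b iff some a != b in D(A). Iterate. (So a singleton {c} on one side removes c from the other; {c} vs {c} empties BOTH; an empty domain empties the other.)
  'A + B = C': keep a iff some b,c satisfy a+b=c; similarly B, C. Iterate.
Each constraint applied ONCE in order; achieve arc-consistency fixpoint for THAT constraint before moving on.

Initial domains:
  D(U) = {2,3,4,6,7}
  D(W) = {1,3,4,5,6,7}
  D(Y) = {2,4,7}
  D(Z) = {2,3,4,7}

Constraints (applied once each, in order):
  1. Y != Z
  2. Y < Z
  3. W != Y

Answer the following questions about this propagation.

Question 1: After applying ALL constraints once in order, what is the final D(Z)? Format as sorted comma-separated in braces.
Answer: {3,4,7}

Derivation:
Constraint 1 (Y != Z) on D(Y)={2,4,7} D(Z)={2,3,4,7}: no change
Constraint 2 (Y < Z) on D(Y)={2,4,7} D(Z)={2,3,4,7}: Y {2,4,7}->{2,4}; Z {2,3,4,7}->{3,4,7}
Constraint 3 (W != Y) on D(W)={1,3,4,5,6,7} D(Y)={2,4}: no change
So after all 3 constraints: D(Z) = {3,4,7}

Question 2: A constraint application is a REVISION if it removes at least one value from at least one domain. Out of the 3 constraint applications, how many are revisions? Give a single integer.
Constraint 1 (Y != Z) on D(Y)={2,4,7} D(Z)={2,3,4,7}: no change => not a revision
Constraint 2 (Y < Z) on D(Y)={2,4,7} D(Z)={2,3,4,7}: Y {2,4,7}->{2,4}; Z {2,3,4,7}->{3,4,7} => REVISION
Constraint 3 (W != Y) on D(W)={1,3,4,5,6,7} D(Y)={2,4}: no change => not a revision
Total revisions = 1

Answer: 1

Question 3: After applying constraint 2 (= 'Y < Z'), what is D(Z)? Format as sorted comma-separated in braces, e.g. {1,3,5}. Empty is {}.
Answer: {3,4,7}

Derivation:
Constraint 1 (Y != Z) on D(Y)={2,4,7} D(Z)={2,3,4,7}: no change
Constraint 2 (Y < Z) on D(Y)={2,4,7} D(Z)={2,3,4,7}: Y {2,4,7}->{2,4}; Z {2,3,4,7}->{3,4,7}
So after constraint 2: D(Z) = {3,4,7}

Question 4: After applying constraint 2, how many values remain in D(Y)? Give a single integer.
Constraint 1 (Y != Z) on D(Y)={2,4,7} D(Z)={2,3,4,7}: no change
Constraint 2 (Y < Z) on D(Y)={2,4,7} D(Z)={2,3,4,7}: Y {2,4,7}->{2,4}; Z {2,3,4,7}->{3,4,7}
So after constraint 2: D(Y)={2,4}, size = 2

Answer: 2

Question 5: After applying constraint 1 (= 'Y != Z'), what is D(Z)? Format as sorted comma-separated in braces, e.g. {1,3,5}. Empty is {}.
Constraint 1 (Y != Z) on D(Y)={2,4,7} D(Z)={2,3,4,7}: no change
So after constraint 1: D(Z) = {2,3,4,7}

Answer: {2,3,4,7}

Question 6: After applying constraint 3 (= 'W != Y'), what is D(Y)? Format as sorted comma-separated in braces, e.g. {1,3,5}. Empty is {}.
Constraint 1 (Y != Z) on D(Y)={2,4,7} D(Z)={2,3,4,7}: no change
Constraint 2 (Y < Z) on D(Y)={2,4,7} D(Z)={2,3,4,7}: Y {2,4,7}->{2,4}; Z {2,3,4,7}->{3,4,7}
Constraint 3 (W != Y) on D(W)={1,3,4,5,6,7} D(Y)={2,4}: no change
So after constraint 3: D(Y) = {2,4}

Answer: {2,4}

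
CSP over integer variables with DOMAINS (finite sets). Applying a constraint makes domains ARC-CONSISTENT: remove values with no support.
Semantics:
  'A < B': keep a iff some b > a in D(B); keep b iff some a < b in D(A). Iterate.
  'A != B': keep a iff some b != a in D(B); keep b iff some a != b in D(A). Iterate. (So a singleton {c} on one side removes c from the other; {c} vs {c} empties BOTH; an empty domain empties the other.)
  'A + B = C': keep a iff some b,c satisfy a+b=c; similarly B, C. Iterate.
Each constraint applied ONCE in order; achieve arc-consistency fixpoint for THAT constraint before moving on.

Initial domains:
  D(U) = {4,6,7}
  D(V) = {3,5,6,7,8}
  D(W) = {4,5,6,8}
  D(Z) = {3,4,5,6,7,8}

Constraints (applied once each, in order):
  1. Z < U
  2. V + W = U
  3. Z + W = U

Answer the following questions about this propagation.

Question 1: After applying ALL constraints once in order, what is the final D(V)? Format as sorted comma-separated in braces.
Constraint 1 (Z < U) on D(Z)={3,4,5,6,7,8} D(U)={4,6,7}: Z {3,4,5,6,7,8}->{3,4,5,6}
Constraint 2 (V + W = U) on D(V)={3,5,6,7,8} D(W)={4,5,6,8} D(U)={4,6,7}: V {3,5,6,7,8}->{3}; W {4,5,6,8}->{4}; U {4,6,7}->{7}
Constraint 3 (Z + W = U) on D(Z)={3,4,5,6} D(W)={4} D(U)={7}: Z {3,4,5,6}->{3}
So after all 3 constraints: D(V) = {3}

Answer: {3}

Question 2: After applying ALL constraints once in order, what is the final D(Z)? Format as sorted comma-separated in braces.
Answer: {3}

Derivation:
Constraint 1 (Z < U) on D(Z)={3,4,5,6,7,8} D(U)={4,6,7}: Z {3,4,5,6,7,8}->{3,4,5,6}
Constraint 2 (V + W = U) on D(V)={3,5,6,7,8} D(W)={4,5,6,8} D(U)={4,6,7}: V {3,5,6,7,8}->{3}; W {4,5,6,8}->{4}; U {4,6,7}->{7}
Constraint 3 (Z + W = U) on D(Z)={3,4,5,6} D(W)={4} D(U)={7}: Z {3,4,5,6}->{3}
So after all 3 constraints: D(Z) = {3}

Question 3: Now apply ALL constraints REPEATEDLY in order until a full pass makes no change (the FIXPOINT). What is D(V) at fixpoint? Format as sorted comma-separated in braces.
pass 0 (initial): D(V)={3,5,6,7,8}
pass 1: U {4,6,7}->{7}; V {3,5,6,7,8}->{3}; W {4,5,6,8}->{4}; Z {3,4,5,6,7,8}->{3}
pass 2: no change
Fixpoint after 2 passes: D(V) = {3}

Answer: {3}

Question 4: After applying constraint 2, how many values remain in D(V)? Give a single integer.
Constraint 1 (Z < U) on D(Z)={3,4,5,6,7,8} D(U)={4,6,7}: Z {3,4,5,6,7,8}->{3,4,5,6}
Constraint 2 (V + W = U) on D(V)={3,5,6,7,8} D(W)={4,5,6,8} D(U)={4,6,7}: V {3,5,6,7,8}->{3}; W {4,5,6,8}->{4}; U {4,6,7}->{7}
So after constraint 2: D(V)={3}, size = 1

Answer: 1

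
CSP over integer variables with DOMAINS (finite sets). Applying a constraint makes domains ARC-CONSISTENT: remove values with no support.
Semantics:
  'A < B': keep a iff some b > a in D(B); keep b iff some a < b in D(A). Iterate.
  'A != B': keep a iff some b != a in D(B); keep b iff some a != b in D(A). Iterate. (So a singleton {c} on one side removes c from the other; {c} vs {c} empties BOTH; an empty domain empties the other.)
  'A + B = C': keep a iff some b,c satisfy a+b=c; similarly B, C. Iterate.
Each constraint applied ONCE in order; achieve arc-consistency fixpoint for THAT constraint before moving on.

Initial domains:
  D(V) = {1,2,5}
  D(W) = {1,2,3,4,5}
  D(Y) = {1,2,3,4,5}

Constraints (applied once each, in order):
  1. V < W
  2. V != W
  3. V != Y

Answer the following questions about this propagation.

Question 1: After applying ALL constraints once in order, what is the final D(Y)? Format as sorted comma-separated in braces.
Answer: {1,2,3,4,5}

Derivation:
Constraint 1 (V < W) on D(V)={1,2,5} D(W)={1,2,3,4,5}: V {1,2,5}->{1,2}; W {1,2,3,4,5}->{2,3,4,5}
Constraint 2 (V != W) on D(V)={1,2} D(W)={2,3,4,5}: no change
Constraint 3 (V != Y) on D(V)={1,2} D(Y)={1,2,3,4,5}: no change
So after all 3 constraints: D(Y) = {1,2,3,4,5}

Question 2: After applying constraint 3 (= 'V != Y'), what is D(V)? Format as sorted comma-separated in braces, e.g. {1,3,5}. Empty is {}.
Constraint 1 (V < W) on D(V)={1,2,5} D(W)={1,2,3,4,5}: V {1,2,5}->{1,2}; W {1,2,3,4,5}->{2,3,4,5}
Constraint 2 (V != W) on D(V)={1,2} D(W)={2,3,4,5}: no change
Constraint 3 (V != Y) on D(V)={1,2} D(Y)={1,2,3,4,5}: no change
So after constraint 3: D(V) = {1,2}

Answer: {1,2}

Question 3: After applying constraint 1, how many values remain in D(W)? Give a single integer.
Answer: 4

Derivation:
Constraint 1 (V < W) on D(V)={1,2,5} D(W)={1,2,3,4,5}: V {1,2,5}->{1,2}; W {1,2,3,4,5}->{2,3,4,5}
So after constraint 1: D(W)={2,3,4,5}, size = 4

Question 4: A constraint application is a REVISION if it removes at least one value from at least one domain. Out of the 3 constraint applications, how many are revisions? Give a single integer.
Constraint 1 (V < W) on D(V)={1,2,5} D(W)={1,2,3,4,5}: V {1,2,5}->{1,2}; W {1,2,3,4,5}->{2,3,4,5} => REVISION
Constraint 2 (V != W) on D(V)={1,2} D(W)={2,3,4,5}: no change => not a revision
Constraint 3 (V != Y) on D(V)={1,2} D(Y)={1,2,3,4,5}: no change => not a revision
Total revisions = 1

Answer: 1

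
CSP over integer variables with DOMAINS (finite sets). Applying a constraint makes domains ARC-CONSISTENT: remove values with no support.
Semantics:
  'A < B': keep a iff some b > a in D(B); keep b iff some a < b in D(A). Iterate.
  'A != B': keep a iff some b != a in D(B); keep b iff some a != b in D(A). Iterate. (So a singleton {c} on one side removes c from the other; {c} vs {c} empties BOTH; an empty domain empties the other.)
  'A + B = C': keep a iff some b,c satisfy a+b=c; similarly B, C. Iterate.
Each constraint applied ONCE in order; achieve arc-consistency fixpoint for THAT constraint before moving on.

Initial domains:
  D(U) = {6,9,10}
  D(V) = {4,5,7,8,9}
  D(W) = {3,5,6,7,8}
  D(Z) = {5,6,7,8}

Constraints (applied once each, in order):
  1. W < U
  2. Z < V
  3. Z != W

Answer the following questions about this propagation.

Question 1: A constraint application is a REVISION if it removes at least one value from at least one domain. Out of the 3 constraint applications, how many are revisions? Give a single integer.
Constraint 1 (W < U) on D(W)={3,5,6,7,8} D(U)={6,9,10}: no change => not a revision
Constraint 2 (Z < V) on D(Z)={5,6,7,8} D(V)={4,5,7,8,9}: V {4,5,7,8,9}->{7,8,9} => REVISION
Constraint 3 (Z != W) on D(Z)={5,6,7,8} D(W)={3,5,6,7,8}: no change => not a revision
Total revisions = 1

Answer: 1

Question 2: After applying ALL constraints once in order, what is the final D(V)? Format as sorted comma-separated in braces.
Constraint 1 (W < U) on D(W)={3,5,6,7,8} D(U)={6,9,10}: no change
Constraint 2 (Z < V) on D(Z)={5,6,7,8} D(V)={4,5,7,8,9}: V {4,5,7,8,9}->{7,8,9}
Constraint 3 (Z != W) on D(Z)={5,6,7,8} D(W)={3,5,6,7,8}: no change
So after all 3 constraints: D(V) = {7,8,9}

Answer: {7,8,9}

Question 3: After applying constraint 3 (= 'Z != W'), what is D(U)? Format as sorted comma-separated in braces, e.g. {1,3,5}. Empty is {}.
Answer: {6,9,10}

Derivation:
Constraint 1 (W < U) on D(W)={3,5,6,7,8} D(U)={6,9,10}: no change
Constraint 2 (Z < V) on D(Z)={5,6,7,8} D(V)={4,5,7,8,9}: V {4,5,7,8,9}->{7,8,9}
Constraint 3 (Z != W) on D(Z)={5,6,7,8} D(W)={3,5,6,7,8}: no change
So after constraint 3: D(U) = {6,9,10}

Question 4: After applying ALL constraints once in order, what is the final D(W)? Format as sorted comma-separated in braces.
Answer: {3,5,6,7,8}

Derivation:
Constraint 1 (W < U) on D(W)={3,5,6,7,8} D(U)={6,9,10}: no change
Constraint 2 (Z < V) on D(Z)={5,6,7,8} D(V)={4,5,7,8,9}: V {4,5,7,8,9}->{7,8,9}
Constraint 3 (Z != W) on D(Z)={5,6,7,8} D(W)={3,5,6,7,8}: no change
So after all 3 constraints: D(W) = {3,5,6,7,8}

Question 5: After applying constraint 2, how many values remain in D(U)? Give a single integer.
Constraint 1 (W < U) on D(W)={3,5,6,7,8} D(U)={6,9,10}: no change
Constraint 2 (Z < V) on D(Z)={5,6,7,8} D(V)={4,5,7,8,9}: V {4,5,7,8,9}->{7,8,9}
So after constraint 2: D(U)={6,9,10}, size = 3

Answer: 3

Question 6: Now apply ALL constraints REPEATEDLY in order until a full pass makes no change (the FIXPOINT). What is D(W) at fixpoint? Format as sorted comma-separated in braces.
pass 0 (initial): D(W)={3,5,6,7,8}
pass 1: V {4,5,7,8,9}->{7,8,9}
pass 2: no change
Fixpoint after 2 passes: D(W) = {3,5,6,7,8}

Answer: {3,5,6,7,8}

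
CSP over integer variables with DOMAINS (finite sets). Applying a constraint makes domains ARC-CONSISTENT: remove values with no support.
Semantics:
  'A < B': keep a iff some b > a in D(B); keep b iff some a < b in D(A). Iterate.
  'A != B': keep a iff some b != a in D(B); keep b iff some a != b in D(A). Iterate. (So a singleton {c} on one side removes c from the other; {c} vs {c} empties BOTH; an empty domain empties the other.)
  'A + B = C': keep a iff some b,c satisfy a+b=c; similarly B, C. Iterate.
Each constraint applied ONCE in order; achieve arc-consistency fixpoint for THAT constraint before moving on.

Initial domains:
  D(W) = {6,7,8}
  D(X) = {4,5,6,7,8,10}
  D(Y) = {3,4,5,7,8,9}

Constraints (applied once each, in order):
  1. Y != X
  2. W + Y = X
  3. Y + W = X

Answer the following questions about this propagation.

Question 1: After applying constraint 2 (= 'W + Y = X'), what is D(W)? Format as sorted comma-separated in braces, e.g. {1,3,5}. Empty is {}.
Answer: {6,7}

Derivation:
Constraint 1 (Y != X) on D(Y)={3,4,5,7,8,9} D(X)={4,5,6,7,8,10}: no change
Constraint 2 (W + Y = X) on D(W)={6,7,8} D(Y)={3,4,5,7,8,9} D(X)={4,5,6,7,8,10}: W {6,7,8}->{6,7}; Y {3,4,5,7,8,9}->{3,4}; X {4,5,6,7,8,10}->{10}
So after constraint 2: D(W) = {6,7}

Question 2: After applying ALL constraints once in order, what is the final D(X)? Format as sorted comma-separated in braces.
Answer: {10}

Derivation:
Constraint 1 (Y != X) on D(Y)={3,4,5,7,8,9} D(X)={4,5,6,7,8,10}: no change
Constraint 2 (W + Y = X) on D(W)={6,7,8} D(Y)={3,4,5,7,8,9} D(X)={4,5,6,7,8,10}: W {6,7,8}->{6,7}; Y {3,4,5,7,8,9}->{3,4}; X {4,5,6,7,8,10}->{10}
Constraint 3 (Y + W = X) on D(Y)={3,4} D(W)={6,7} D(X)={10}: no change
So after all 3 constraints: D(X) = {10}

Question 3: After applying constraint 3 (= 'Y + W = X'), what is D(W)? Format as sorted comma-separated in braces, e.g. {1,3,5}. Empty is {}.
Answer: {6,7}

Derivation:
Constraint 1 (Y != X) on D(Y)={3,4,5,7,8,9} D(X)={4,5,6,7,8,10}: no change
Constraint 2 (W + Y = X) on D(W)={6,7,8} D(Y)={3,4,5,7,8,9} D(X)={4,5,6,7,8,10}: W {6,7,8}->{6,7}; Y {3,4,5,7,8,9}->{3,4}; X {4,5,6,7,8,10}->{10}
Constraint 3 (Y + W = X) on D(Y)={3,4} D(W)={6,7} D(X)={10}: no change
So after constraint 3: D(W) = {6,7}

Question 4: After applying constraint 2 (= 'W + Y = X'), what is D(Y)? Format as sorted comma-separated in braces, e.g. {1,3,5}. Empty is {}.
Answer: {3,4}

Derivation:
Constraint 1 (Y != X) on D(Y)={3,4,5,7,8,9} D(X)={4,5,6,7,8,10}: no change
Constraint 2 (W + Y = X) on D(W)={6,7,8} D(Y)={3,4,5,7,8,9} D(X)={4,5,6,7,8,10}: W {6,7,8}->{6,7}; Y {3,4,5,7,8,9}->{3,4}; X {4,5,6,7,8,10}->{10}
So after constraint 2: D(Y) = {3,4}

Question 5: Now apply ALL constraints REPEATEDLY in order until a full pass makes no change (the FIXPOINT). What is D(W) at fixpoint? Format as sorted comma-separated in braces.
Answer: {6,7}

Derivation:
pass 0 (initial): D(W)={6,7,8}
pass 1: W {6,7,8}->{6,7}; X {4,5,6,7,8,10}->{10}; Y {3,4,5,7,8,9}->{3,4}
pass 2: no change
Fixpoint after 2 passes: D(W) = {6,7}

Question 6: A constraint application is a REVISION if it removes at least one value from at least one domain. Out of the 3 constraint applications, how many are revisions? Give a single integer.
Answer: 1

Derivation:
Constraint 1 (Y != X) on D(Y)={3,4,5,7,8,9} D(X)={4,5,6,7,8,10}: no change => not a revision
Constraint 2 (W + Y = X) on D(W)={6,7,8} D(Y)={3,4,5,7,8,9} D(X)={4,5,6,7,8,10}: W {6,7,8}->{6,7}; Y {3,4,5,7,8,9}->{3,4}; X {4,5,6,7,8,10}->{10} => REVISION
Constraint 3 (Y + W = X) on D(Y)={3,4} D(W)={6,7} D(X)={10}: no change => not a revision
Total revisions = 1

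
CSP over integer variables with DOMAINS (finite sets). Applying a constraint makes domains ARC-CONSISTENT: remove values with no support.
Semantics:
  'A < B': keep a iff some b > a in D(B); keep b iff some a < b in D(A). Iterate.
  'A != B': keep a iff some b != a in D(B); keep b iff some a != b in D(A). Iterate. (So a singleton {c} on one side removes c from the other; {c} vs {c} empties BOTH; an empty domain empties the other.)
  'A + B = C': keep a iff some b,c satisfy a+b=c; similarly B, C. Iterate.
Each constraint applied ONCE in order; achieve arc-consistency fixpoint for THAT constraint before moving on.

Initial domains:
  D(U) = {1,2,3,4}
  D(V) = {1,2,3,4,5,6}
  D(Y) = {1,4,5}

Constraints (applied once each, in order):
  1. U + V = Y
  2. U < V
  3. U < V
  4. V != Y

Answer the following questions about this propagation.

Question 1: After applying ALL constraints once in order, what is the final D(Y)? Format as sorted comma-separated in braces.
Answer: {4,5}

Derivation:
Constraint 1 (U + V = Y) on D(U)={1,2,3,4} D(V)={1,2,3,4,5,6} D(Y)={1,4,5}: V {1,2,3,4,5,6}->{1,2,3,4}; Y {1,4,5}->{4,5}
Constraint 2 (U < V) on D(U)={1,2,3,4} D(V)={1,2,3,4}: U {1,2,3,4}->{1,2,3}; V {1,2,3,4}->{2,3,4}
Constraint 3 (U < V) on D(U)={1,2,3} D(V)={2,3,4}: no change
Constraint 4 (V != Y) on D(V)={2,3,4} D(Y)={4,5}: no change
So after all 4 constraints: D(Y) = {4,5}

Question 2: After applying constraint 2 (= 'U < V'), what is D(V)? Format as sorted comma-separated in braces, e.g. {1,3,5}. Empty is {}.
Answer: {2,3,4}

Derivation:
Constraint 1 (U + V = Y) on D(U)={1,2,3,4} D(V)={1,2,3,4,5,6} D(Y)={1,4,5}: V {1,2,3,4,5,6}->{1,2,3,4}; Y {1,4,5}->{4,5}
Constraint 2 (U < V) on D(U)={1,2,3,4} D(V)={1,2,3,4}: U {1,2,3,4}->{1,2,3}; V {1,2,3,4}->{2,3,4}
So after constraint 2: D(V) = {2,3,4}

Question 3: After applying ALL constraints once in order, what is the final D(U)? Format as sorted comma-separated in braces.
Constraint 1 (U + V = Y) on D(U)={1,2,3,4} D(V)={1,2,3,4,5,6} D(Y)={1,4,5}: V {1,2,3,4,5,6}->{1,2,3,4}; Y {1,4,5}->{4,5}
Constraint 2 (U < V) on D(U)={1,2,3,4} D(V)={1,2,3,4}: U {1,2,3,4}->{1,2,3}; V {1,2,3,4}->{2,3,4}
Constraint 3 (U < V) on D(U)={1,2,3} D(V)={2,3,4}: no change
Constraint 4 (V != Y) on D(V)={2,3,4} D(Y)={4,5}: no change
So after all 4 constraints: D(U) = {1,2,3}

Answer: {1,2,3}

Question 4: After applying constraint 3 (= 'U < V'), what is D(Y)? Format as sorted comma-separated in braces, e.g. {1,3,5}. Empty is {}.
Constraint 1 (U + V = Y) on D(U)={1,2,3,4} D(V)={1,2,3,4,5,6} D(Y)={1,4,5}: V {1,2,3,4,5,6}->{1,2,3,4}; Y {1,4,5}->{4,5}
Constraint 2 (U < V) on D(U)={1,2,3,4} D(V)={1,2,3,4}: U {1,2,3,4}->{1,2,3}; V {1,2,3,4}->{2,3,4}
Constraint 3 (U < V) on D(U)={1,2,3} D(V)={2,3,4}: no change
So after constraint 3: D(Y) = {4,5}

Answer: {4,5}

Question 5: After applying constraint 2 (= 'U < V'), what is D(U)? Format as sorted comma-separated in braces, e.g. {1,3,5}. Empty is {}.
Answer: {1,2,3}

Derivation:
Constraint 1 (U + V = Y) on D(U)={1,2,3,4} D(V)={1,2,3,4,5,6} D(Y)={1,4,5}: V {1,2,3,4,5,6}->{1,2,3,4}; Y {1,4,5}->{4,5}
Constraint 2 (U < V) on D(U)={1,2,3,4} D(V)={1,2,3,4}: U {1,2,3,4}->{1,2,3}; V {1,2,3,4}->{2,3,4}
So after constraint 2: D(U) = {1,2,3}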